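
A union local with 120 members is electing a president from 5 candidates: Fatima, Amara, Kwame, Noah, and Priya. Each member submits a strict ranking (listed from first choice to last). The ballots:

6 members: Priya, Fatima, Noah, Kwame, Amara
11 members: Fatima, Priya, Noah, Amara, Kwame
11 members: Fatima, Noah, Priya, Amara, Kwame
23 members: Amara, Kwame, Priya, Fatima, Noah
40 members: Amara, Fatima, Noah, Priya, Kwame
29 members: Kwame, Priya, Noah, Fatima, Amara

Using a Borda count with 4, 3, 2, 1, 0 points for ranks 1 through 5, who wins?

Fatima

Fatima: 6·3 + 11·4 + 11·4 + 23·1 + 40·3 + 29·1 = 278
Amara: 6·0 + 11·1 + 11·1 + 23·4 + 40·4 + 29·0 = 274
Kwame: 6·1 + 11·0 + 11·0 + 23·3 + 40·0 + 29·4 = 191
Noah: 6·2 + 11·2 + 11·3 + 23·0 + 40·2 + 29·2 = 205
Priya: 6·4 + 11·3 + 11·2 + 23·2 + 40·1 + 29·3 = 252
Fatima has the highest Borda score (278).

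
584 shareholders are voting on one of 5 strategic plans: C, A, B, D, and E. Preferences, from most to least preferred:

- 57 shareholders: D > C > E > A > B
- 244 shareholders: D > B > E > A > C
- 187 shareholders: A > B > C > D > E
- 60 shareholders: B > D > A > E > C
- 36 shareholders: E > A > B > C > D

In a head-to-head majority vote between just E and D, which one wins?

D

Voters preferring E to D: 36; preferring D to E: 548.
D wins the head-to-head.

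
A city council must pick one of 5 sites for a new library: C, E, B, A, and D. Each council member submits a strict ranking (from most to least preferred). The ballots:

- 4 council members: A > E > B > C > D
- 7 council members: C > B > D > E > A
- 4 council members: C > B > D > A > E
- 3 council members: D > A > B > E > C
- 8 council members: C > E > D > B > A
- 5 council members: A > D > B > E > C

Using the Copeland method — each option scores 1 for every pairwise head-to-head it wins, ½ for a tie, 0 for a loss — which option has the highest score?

C

C: beats E, B, A, and D → score 4.
E: loses to C, B, A, and D → score 0.
B: beats E and A; loses to C and D → score 2.
A: beats E; loses to C, B, and D → score 1.
D: beats E, B, and A; loses to C → score 3.
C has the best pairwise record.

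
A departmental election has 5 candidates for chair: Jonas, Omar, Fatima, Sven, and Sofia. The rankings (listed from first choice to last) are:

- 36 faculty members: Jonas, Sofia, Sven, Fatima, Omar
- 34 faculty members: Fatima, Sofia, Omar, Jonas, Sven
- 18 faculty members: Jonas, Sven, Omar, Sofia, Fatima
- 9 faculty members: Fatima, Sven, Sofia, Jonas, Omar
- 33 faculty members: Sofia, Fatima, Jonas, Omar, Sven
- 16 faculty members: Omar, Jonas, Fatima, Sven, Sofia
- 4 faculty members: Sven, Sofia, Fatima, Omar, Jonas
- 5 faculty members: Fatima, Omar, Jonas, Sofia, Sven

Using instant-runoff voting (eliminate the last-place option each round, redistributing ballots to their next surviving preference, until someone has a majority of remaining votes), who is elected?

Round 1: Jonas 54, Omar 16, Fatima 48, Sven 4, Sofia 33. Eliminate Sven.
Round 2: Jonas 54, Omar 16, Fatima 48, Sofia 37. Eliminate Omar.
Round 3: Jonas 70, Fatima 48, Sofia 37. Eliminate Sofia.
Round 4: Jonas 70, Fatima 85. Fatima has a majority.

Fatima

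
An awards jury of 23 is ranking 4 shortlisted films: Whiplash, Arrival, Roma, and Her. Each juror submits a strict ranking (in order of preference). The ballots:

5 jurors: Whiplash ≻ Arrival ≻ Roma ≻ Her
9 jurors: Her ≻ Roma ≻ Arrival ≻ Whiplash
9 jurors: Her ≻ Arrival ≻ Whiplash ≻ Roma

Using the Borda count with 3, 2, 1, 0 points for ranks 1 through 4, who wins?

Her

Whiplash: 5·3 + 9·0 + 9·1 = 24
Arrival: 5·2 + 9·1 + 9·2 = 37
Roma: 5·1 + 9·2 + 9·0 = 23
Her: 5·0 + 9·3 + 9·3 = 54
Her has the highest Borda score (54).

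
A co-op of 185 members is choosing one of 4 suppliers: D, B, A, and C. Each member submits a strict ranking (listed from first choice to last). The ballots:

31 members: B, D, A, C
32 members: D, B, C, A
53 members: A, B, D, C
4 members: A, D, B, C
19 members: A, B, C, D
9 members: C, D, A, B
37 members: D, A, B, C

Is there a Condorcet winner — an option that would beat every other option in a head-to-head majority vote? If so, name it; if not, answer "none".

none

Checking pairwise contests:
B beats D 103–82.
A beats B 122–63.
D beats A 109–76.
D beats C 157–28.
Every option loses at least one head-to-head, so there is no Condorcet winner.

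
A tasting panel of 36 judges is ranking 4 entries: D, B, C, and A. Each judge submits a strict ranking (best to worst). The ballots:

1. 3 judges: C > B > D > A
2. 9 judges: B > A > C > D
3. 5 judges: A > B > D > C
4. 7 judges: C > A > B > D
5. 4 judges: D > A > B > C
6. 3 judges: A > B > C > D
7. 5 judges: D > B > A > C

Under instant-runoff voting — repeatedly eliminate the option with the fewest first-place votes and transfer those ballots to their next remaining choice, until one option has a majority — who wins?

B

Round 1: D 9, B 9, C 10, A 8. Eliminate A.
Round 2: D 9, B 17, C 10. Eliminate D.
Round 3: B 26, C 10. B has a majority.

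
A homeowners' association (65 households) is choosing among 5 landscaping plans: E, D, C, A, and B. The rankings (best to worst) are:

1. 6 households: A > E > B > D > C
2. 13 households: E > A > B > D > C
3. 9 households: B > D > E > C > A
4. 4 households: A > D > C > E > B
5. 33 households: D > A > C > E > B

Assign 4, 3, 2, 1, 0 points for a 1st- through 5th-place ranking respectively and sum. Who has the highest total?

D

E: 6·3 + 13·4 + 9·2 + 4·1 + 33·1 = 125
D: 6·1 + 13·1 + 9·3 + 4·3 + 33·4 = 190
C: 6·0 + 13·0 + 9·1 + 4·2 + 33·2 = 83
A: 6·4 + 13·3 + 9·0 + 4·4 + 33·3 = 178
B: 6·2 + 13·2 + 9·4 + 4·0 + 33·0 = 74
D has the highest Borda score (190).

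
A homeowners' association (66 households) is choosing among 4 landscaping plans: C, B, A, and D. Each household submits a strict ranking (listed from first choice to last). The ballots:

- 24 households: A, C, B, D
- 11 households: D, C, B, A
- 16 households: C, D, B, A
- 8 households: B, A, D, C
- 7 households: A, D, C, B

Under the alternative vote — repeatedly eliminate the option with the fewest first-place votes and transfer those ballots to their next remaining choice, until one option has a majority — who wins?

Round 1: C 16, B 8, A 31, D 11. Eliminate B.
Round 2: C 16, A 39, D 11. A has a majority.

A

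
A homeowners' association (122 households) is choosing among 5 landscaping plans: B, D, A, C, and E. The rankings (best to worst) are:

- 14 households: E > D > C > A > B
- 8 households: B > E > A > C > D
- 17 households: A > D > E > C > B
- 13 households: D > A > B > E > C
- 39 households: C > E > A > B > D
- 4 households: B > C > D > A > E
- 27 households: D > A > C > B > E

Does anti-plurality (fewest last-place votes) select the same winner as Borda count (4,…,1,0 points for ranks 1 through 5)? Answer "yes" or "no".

Anti-plurality — last-place votes: B 31, D 47, A 0, C 13, E 31. Winner: A.
Borda — scores: B 140, D 261, A 300, C 275, E 244. Winner: A.
The two methods agree.

yes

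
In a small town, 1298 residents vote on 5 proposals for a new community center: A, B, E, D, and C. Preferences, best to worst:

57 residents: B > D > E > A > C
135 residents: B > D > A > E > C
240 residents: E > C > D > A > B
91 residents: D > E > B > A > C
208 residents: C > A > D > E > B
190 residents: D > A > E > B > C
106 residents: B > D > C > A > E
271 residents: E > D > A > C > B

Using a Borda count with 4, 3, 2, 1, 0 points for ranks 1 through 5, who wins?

D

A: 57·1 + 135·2 + 240·1 + 91·1 + 208·3 + 190·3 + 106·1 + 271·2 = 2500
B: 57·4 + 135·4 + 240·0 + 91·2 + 208·0 + 190·1 + 106·4 + 271·0 = 1564
E: 57·2 + 135·1 + 240·4 + 91·3 + 208·1 + 190·2 + 106·0 + 271·4 = 3154
D: 57·3 + 135·3 + 240·2 + 91·4 + 208·2 + 190·4 + 106·3 + 271·3 = 3727
C: 57·0 + 135·0 + 240·3 + 91·0 + 208·4 + 190·0 + 106·2 + 271·1 = 2035
D has the highest Borda score (3727).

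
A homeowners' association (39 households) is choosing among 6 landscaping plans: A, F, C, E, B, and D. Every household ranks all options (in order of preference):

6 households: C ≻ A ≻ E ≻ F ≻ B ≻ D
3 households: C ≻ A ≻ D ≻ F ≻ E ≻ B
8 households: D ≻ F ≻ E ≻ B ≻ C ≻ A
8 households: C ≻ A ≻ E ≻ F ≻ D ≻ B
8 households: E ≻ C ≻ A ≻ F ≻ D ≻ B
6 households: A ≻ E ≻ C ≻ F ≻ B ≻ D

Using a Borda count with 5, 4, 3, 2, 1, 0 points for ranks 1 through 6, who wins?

C

A: 6·4 + 3·4 + 8·0 + 8·4 + 8·3 + 6·5 = 122
F: 6·2 + 3·2 + 8·4 + 8·2 + 8·2 + 6·2 = 94
C: 6·5 + 3·5 + 8·1 + 8·5 + 8·4 + 6·3 = 143
E: 6·3 + 3·1 + 8·3 + 8·3 + 8·5 + 6·4 = 133
B: 6·1 + 3·0 + 8·2 + 8·0 + 8·0 + 6·1 = 28
D: 6·0 + 3·3 + 8·5 + 8·1 + 8·1 + 6·0 = 65
C has the highest Borda score (143).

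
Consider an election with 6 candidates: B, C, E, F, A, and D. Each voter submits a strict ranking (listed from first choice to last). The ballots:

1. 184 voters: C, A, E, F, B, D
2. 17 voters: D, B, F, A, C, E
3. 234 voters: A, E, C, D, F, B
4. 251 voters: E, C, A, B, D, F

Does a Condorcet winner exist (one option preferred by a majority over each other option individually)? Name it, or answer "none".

Checking pairwise contests:
C beats B 669–17.
E beats C 485–201.
A beats E 435–251.
C beats F 669–17.
C beats A 435–251.
B beats D 435–251.
Every option loses at least one head-to-head, so there is no Condorcet winner.

none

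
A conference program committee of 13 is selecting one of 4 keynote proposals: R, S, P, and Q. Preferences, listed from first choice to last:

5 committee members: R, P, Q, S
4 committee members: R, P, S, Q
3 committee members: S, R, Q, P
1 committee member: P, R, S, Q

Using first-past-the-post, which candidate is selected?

First-place votes: R 9, S 3, P 1, Q 0.
R has the most first-place votes.

R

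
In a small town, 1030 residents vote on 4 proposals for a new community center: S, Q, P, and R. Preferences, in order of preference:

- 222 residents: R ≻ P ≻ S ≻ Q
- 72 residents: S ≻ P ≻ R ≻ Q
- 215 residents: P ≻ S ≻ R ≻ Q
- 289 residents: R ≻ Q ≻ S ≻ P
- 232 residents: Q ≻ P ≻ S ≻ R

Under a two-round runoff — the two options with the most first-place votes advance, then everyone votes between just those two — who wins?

Round 1 first-place votes: S 72, Q 232, P 215, R 511.
R and Q advance.
Runoff: R is preferred to Q by 798 voters; Q by 232.
R wins the runoff.

R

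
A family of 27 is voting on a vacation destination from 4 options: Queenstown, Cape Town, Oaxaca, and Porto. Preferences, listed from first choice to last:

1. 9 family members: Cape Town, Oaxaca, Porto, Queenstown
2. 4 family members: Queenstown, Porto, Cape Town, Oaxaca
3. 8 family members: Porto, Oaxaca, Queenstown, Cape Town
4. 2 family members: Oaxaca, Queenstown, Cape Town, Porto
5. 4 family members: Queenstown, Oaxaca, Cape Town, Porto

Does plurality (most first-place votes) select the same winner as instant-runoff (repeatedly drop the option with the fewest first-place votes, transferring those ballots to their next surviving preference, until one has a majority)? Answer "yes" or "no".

no

Plurality — first-place votes: Queenstown 8, Cape Town 9, Oaxaca 2, Porto 8. Winner: Cape Town.
Instant-runoff — R1 Queenstown 8, Cape Town 9, Oaxaca 2, Porto 8 (Oaxaca out); R2 Queenstown 10, Cape Town 9, Porto 8 (Porto out); R3 Queenstown 18, Cape Town 9 (Queenstown winner). Winner: Queenstown.
The two methods disagree.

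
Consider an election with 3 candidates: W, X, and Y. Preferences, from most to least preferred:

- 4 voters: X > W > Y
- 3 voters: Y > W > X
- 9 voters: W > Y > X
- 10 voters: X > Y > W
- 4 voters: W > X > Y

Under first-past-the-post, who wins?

X

First-place votes: W 13, X 14, Y 3.
X has the most first-place votes.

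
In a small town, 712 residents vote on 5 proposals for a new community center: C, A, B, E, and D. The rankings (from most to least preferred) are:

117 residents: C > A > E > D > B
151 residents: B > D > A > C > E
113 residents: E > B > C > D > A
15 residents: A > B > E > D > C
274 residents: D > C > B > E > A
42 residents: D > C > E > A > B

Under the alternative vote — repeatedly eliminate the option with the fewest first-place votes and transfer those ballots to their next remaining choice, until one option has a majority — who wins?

D

Round 1: C 117, A 15, B 151, E 113, D 316. Eliminate A.
Round 2: C 117, B 166, E 113, D 316. Eliminate E.
Round 3: C 117, B 279, D 316. Eliminate C.
Round 4: B 279, D 433. D has a majority.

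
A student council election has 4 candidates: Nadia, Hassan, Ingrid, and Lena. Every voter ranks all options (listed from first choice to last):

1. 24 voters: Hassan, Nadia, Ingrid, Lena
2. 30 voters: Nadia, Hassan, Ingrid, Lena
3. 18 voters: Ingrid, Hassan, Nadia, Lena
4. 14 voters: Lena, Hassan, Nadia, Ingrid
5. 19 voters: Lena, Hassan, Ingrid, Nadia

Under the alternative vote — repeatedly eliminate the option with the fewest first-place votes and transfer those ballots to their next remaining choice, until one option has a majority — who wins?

Round 1: Nadia 30, Hassan 24, Ingrid 18, Lena 33. Eliminate Ingrid.
Round 2: Nadia 30, Hassan 42, Lena 33. Eliminate Nadia.
Round 3: Hassan 72, Lena 33. Hassan has a majority.

Hassan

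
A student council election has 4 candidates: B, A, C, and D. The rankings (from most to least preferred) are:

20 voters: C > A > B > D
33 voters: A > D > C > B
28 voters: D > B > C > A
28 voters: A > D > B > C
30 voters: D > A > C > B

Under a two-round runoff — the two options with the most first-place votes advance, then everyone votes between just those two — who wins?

A

Round 1 first-place votes: B 0, A 61, C 20, D 58.
A and D advance.
Runoff: A is preferred to D by 81 voters; D by 58.
A wins the runoff.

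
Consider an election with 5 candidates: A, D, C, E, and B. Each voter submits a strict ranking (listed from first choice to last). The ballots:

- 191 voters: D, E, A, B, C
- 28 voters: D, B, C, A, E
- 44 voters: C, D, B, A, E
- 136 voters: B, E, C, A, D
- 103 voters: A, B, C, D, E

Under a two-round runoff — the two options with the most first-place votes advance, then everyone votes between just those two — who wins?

Round 1 first-place votes: A 103, D 219, C 44, E 0, B 136.
D and B advance.
Runoff: D is preferred to B by 263 voters; B by 239.
D wins the runoff.

D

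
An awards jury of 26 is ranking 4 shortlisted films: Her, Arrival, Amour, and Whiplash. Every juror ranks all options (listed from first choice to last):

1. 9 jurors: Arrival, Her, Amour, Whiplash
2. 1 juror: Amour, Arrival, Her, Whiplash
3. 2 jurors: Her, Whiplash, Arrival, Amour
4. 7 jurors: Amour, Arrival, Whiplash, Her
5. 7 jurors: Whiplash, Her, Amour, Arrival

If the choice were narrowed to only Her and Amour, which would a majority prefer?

Her

Voters preferring Her to Amour: 18; preferring Amour to Her: 8.
Her wins the head-to-head.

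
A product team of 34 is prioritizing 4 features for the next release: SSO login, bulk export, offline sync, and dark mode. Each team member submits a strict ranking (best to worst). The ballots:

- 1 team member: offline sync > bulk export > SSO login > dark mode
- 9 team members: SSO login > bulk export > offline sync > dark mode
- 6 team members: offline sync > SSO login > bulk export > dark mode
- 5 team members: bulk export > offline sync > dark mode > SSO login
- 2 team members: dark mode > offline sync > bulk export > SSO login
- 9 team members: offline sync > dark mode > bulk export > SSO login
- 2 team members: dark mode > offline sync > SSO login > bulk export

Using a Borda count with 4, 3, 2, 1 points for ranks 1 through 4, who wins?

SSO login: 1·2 + 9·4 + 6·3 + 5·1 + 2·1 + 9·1 + 2·2 = 76
bulk export: 1·3 + 9·3 + 6·2 + 5·4 + 2·2 + 9·2 + 2·1 = 86
offline sync: 1·4 + 9·2 + 6·4 + 5·3 + 2·3 + 9·4 + 2·3 = 109
dark mode: 1·1 + 9·1 + 6·1 + 5·2 + 2·4 + 9·3 + 2·4 = 69
offline sync has the highest Borda score (109).

offline sync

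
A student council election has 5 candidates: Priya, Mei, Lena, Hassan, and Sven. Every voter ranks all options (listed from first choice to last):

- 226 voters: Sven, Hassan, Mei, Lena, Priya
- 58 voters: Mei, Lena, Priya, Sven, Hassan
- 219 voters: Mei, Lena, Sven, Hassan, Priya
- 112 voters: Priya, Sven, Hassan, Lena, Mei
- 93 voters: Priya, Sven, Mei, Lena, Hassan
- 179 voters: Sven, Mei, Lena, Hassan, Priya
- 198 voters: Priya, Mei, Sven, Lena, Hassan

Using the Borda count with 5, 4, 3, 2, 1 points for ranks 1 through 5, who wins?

Sven

Priya: 226·1 + 58·3 + 219·1 + 112·5 + 93·5 + 179·1 + 198·5 = 2813
Mei: 226·3 + 58·5 + 219·5 + 112·1 + 93·3 + 179·4 + 198·4 = 3962
Lena: 226·2 + 58·4 + 219·4 + 112·2 + 93·2 + 179·3 + 198·2 = 2903
Hassan: 226·4 + 58·1 + 219·2 + 112·3 + 93·1 + 179·2 + 198·1 = 2385
Sven: 226·5 + 58·2 + 219·3 + 112·4 + 93·4 + 179·5 + 198·3 = 4212
Sven has the highest Borda score (4212).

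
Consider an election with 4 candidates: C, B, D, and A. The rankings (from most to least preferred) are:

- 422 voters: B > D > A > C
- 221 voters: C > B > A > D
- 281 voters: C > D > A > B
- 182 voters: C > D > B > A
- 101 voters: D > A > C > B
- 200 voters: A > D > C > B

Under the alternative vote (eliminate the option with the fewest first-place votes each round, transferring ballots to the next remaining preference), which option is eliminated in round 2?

Round 1: C 684, B 422, D 101, A 200. Eliminate D.
Round 2: C 684, B 422, A 301. Eliminate A.

A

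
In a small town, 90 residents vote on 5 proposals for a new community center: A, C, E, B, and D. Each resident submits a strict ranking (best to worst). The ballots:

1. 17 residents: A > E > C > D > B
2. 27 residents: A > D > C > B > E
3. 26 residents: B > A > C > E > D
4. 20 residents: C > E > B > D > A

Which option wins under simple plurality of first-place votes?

A

First-place votes: A 44, C 20, E 0, B 26, D 0.
A has the most first-place votes.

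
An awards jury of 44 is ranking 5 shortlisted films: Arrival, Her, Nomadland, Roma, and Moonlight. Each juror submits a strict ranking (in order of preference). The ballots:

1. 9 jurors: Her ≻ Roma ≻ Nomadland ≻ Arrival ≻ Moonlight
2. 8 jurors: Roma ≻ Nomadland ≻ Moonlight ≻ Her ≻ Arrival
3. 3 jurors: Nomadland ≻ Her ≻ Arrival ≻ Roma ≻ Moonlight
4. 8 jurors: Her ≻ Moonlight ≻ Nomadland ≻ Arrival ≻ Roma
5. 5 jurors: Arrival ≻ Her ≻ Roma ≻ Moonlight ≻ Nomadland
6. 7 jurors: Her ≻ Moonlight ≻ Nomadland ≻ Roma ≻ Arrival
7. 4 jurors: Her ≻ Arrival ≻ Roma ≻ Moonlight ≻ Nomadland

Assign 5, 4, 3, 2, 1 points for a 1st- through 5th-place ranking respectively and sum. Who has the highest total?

Arrival: 9·2 + 8·1 + 3·3 + 8·2 + 5·5 + 7·1 + 4·4 = 99
Her: 9·5 + 8·2 + 3·4 + 8·5 + 5·4 + 7·5 + 4·5 = 188
Nomadland: 9·3 + 8·4 + 3·5 + 8·3 + 5·1 + 7·3 + 4·1 = 128
Roma: 9·4 + 8·5 + 3·2 + 8·1 + 5·3 + 7·2 + 4·3 = 131
Moonlight: 9·1 + 8·3 + 3·1 + 8·4 + 5·2 + 7·4 + 4·2 = 114
Her has the highest Borda score (188).

Her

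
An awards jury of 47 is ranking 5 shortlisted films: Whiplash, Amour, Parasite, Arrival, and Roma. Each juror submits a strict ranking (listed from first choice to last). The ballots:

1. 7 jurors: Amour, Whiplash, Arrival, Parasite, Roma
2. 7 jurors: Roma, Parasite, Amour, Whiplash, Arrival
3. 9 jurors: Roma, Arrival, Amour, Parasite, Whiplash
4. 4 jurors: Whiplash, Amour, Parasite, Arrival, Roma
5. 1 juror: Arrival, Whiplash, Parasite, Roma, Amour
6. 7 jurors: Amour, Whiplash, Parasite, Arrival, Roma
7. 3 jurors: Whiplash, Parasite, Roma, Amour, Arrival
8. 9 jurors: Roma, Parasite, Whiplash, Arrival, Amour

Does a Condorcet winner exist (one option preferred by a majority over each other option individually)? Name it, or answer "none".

Roma vs Whiplash: 25–22 for Roma.
Roma vs Amour: 29–18 for Roma.
Roma vs Parasite: 25–22 for Roma.
Roma vs Arrival: 28–19 for Roma.
Roma beats every other option head-to-head.

Roma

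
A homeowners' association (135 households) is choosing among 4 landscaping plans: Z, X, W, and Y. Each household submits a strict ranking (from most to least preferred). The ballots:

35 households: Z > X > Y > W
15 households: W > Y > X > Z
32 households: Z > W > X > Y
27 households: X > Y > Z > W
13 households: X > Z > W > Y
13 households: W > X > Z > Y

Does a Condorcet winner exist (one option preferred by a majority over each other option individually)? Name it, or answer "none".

X vs Z: 68–67 for X.
X vs W: 75–60 for X.
X vs Y: 120–15 for X.
X beats every other option head-to-head.

X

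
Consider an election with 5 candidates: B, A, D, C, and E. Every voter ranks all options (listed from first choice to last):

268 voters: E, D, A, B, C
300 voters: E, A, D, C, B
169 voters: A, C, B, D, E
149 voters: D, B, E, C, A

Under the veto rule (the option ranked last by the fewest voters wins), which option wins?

Last-place votes: B 300, A 149, D 0, C 268, E 169.
D is ranked last by the fewest voters, so D wins.

D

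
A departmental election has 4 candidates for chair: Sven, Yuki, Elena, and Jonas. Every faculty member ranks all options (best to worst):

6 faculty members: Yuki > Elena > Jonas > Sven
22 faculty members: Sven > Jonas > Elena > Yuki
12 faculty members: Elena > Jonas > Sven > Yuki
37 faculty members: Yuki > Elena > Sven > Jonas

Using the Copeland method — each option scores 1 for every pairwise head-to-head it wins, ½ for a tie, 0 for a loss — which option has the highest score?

Sven: beats Jonas; loses to Yuki and Elena → score 1.
Yuki: beats Sven, Elena, and Jonas → score 3.
Elena: beats Sven and Jonas; loses to Yuki → score 2.
Jonas: loses to Sven, Yuki, and Elena → score 0.
Yuki has the best pairwise record.

Yuki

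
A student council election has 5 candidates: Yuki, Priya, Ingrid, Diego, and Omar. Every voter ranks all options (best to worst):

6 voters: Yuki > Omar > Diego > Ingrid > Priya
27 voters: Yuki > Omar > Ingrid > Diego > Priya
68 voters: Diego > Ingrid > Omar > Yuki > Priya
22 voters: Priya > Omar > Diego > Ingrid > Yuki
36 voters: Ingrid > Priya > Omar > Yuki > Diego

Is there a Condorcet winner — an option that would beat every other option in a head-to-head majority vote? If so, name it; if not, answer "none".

none

Checking pairwise contests:
Ingrid beats Yuki 126–33.
Yuki beats Priya 101–58.
Diego beats Ingrid 96–63.
Omar beats Diego 91–68.
Ingrid beats Omar 104–55.
Every option loses at least one head-to-head, so there is no Condorcet winner.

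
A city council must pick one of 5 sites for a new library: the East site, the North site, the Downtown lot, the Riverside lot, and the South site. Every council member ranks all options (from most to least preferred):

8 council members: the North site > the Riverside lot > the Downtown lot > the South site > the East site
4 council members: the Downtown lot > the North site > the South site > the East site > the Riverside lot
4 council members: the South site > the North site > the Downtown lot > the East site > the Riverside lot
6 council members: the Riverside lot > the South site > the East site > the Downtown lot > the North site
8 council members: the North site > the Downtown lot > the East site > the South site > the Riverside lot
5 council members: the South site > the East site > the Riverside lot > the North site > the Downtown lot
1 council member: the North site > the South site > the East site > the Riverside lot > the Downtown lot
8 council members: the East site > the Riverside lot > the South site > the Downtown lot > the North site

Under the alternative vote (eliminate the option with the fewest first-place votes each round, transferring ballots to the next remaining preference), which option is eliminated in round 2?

Round 1: the East site 8, the North site 17, the Downtown lot 4, the Riverside lot 6, the South site 9. Eliminate the Downtown lot.
Round 2: the East site 8, the North site 21, the Riverside lot 6, the South site 9. Eliminate the Riverside lot.

the Riverside lot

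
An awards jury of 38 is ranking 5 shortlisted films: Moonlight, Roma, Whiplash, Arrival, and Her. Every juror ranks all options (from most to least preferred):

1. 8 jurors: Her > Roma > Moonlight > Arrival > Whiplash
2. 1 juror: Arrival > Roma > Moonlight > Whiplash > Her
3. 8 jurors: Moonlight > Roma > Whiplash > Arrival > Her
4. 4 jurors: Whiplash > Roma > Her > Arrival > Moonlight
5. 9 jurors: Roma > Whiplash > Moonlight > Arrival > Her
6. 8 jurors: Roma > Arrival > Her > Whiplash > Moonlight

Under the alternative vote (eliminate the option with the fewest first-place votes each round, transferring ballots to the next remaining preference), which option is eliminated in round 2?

Whiplash

Round 1: Moonlight 8, Roma 17, Whiplash 4, Arrival 1, Her 8. Eliminate Arrival.
Round 2: Moonlight 8, Roma 18, Whiplash 4, Her 8. Eliminate Whiplash.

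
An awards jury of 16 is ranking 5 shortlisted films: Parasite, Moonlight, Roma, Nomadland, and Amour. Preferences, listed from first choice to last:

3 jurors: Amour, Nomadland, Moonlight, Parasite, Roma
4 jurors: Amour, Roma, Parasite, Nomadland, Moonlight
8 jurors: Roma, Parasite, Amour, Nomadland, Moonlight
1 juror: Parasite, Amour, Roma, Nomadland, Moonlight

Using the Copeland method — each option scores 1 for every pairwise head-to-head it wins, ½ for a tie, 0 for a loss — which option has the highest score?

Roma

Parasite: beats Moonlight, Nomadland, and Amour; loses to Roma → score 3.
Moonlight: loses to Parasite, Roma, Nomadland, and Amour → score 0.
Roma: beats Parasite, Moonlight, and Nomadland; ties Amour → score 3.5.
Nomadland: beats Moonlight; loses to Parasite, Roma, and Amour → score 1.
Amour: beats Moonlight and Nomadland; ties Roma; loses to Parasite → score 2.5.
Roma has the best pairwise record.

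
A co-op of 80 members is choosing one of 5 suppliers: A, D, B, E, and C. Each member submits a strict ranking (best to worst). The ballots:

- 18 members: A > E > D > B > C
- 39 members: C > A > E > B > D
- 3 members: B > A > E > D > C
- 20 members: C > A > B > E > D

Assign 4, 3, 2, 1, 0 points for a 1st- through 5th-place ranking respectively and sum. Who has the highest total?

A

A: 18·4 + 39·3 + 3·3 + 20·3 = 258
D: 18·2 + 39·0 + 3·1 + 20·0 = 39
B: 18·1 + 39·1 + 3·4 + 20·2 = 109
E: 18·3 + 39·2 + 3·2 + 20·1 = 158
C: 18·0 + 39·4 + 3·0 + 20·4 = 236
A has the highest Borda score (258).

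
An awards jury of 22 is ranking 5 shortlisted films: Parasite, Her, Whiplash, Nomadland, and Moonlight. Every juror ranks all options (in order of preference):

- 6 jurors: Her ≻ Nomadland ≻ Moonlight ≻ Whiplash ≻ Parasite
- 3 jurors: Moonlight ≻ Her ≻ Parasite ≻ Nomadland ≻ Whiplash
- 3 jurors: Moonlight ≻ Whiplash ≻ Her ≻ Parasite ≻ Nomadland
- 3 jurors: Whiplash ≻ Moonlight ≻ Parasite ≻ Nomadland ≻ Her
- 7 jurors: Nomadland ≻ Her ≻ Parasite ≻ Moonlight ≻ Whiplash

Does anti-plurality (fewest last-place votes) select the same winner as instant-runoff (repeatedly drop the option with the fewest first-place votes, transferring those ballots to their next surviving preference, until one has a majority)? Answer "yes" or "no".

Anti-plurality — last-place votes: Parasite 6, Her 3, Whiplash 10, Nomadland 3, Moonlight 0. Winner: Moonlight.
Instant-runoff — R1 Parasite 0, Her 6, Whiplash 3, Nomadland 7, Moonlight 6 (Parasite out); R2 Her 6, Whiplash 3, Nomadland 7, Moonlight 6 (Whiplash out); R3 Her 6, Nomadland 7, Moonlight 9 (Her out); R4 Nomadland 13, Moonlight 9 (Nomadland winner). Winner: Nomadland.
The two methods disagree.

no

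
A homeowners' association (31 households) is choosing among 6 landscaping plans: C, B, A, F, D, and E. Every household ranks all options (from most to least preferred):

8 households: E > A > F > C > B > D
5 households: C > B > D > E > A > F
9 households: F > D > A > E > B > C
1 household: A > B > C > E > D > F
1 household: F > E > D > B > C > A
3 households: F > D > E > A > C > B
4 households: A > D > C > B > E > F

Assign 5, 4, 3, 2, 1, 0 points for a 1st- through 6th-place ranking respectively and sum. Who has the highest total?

A

C: 8·2 + 5·5 + 9·0 + 1·3 + 1·1 + 3·1 + 4·3 = 60
B: 8·1 + 5·4 + 9·1 + 1·4 + 1·2 + 3·0 + 4·2 = 51
A: 8·4 + 5·1 + 9·3 + 1·5 + 1·0 + 3·2 + 4·5 = 95
F: 8·3 + 5·0 + 9·5 + 1·0 + 1·5 + 3·5 + 4·0 = 89
D: 8·0 + 5·3 + 9·4 + 1·1 + 1·3 + 3·4 + 4·4 = 83
E: 8·5 + 5·2 + 9·2 + 1·2 + 1·4 + 3·3 + 4·1 = 87
A has the highest Borda score (95).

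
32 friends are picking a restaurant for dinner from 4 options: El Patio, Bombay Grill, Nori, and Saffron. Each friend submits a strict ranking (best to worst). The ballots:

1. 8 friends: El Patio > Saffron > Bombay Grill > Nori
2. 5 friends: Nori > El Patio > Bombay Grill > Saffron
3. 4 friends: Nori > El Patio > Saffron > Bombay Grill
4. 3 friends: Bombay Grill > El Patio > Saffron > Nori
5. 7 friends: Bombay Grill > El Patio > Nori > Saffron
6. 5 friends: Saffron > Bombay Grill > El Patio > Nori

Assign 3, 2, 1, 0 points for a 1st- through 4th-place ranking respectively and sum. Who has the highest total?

El Patio: 8·3 + 5·2 + 4·2 + 3·2 + 7·2 + 5·1 = 67
Bombay Grill: 8·1 + 5·1 + 4·0 + 3·3 + 7·3 + 5·2 = 53
Nori: 8·0 + 5·3 + 4·3 + 3·0 + 7·1 + 5·0 = 34
Saffron: 8·2 + 5·0 + 4·1 + 3·1 + 7·0 + 5·3 = 38
El Patio has the highest Borda score (67).

El Patio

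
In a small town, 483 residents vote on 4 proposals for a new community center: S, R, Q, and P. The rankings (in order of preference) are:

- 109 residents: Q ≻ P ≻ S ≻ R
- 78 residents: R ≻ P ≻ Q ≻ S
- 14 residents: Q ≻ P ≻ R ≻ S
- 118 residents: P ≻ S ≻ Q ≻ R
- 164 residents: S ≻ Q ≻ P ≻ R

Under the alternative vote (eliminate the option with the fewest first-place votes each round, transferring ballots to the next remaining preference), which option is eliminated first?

R

Round 1: S 164, R 78, Q 123, P 118. Eliminate R.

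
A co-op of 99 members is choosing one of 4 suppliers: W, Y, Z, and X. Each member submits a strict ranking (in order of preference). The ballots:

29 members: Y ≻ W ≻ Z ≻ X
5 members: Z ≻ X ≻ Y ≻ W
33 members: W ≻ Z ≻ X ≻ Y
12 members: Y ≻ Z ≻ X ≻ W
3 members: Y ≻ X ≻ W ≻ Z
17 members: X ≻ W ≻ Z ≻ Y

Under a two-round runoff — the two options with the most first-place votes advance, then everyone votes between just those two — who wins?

W

Round 1 first-place votes: W 33, Y 44, Z 5, X 17.
Y and W advance.
Runoff: Y is preferred to W by 49 voters; W by 50.
W wins the runoff.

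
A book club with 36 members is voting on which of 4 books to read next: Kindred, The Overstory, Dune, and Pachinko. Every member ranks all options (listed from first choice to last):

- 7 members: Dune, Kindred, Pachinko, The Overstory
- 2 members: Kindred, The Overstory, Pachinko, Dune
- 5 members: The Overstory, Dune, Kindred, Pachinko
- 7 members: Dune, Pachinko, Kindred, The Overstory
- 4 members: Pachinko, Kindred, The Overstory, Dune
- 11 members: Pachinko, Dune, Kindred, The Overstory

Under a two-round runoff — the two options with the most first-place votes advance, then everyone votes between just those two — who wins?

Round 1 first-place votes: Kindred 2, The Overstory 5, Dune 14, Pachinko 15.
Pachinko and Dune advance.
Runoff: Pachinko is preferred to Dune by 17 voters; Dune by 19.
Dune wins the runoff.

Dune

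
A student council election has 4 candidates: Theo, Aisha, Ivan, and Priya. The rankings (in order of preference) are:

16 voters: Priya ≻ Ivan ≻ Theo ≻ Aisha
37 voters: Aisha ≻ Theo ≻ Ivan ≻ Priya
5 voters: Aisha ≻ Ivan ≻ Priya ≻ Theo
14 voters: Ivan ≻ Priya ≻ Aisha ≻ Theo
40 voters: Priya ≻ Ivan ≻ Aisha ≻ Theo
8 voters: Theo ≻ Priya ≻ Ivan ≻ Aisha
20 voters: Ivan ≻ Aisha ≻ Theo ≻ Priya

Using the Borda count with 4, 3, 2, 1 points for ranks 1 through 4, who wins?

Theo: 16·2 + 37·3 + 5·1 + 14·1 + 40·1 + 8·4 + 20·2 = 274
Aisha: 16·1 + 37·4 + 5·4 + 14·2 + 40·2 + 8·1 + 20·3 = 360
Ivan: 16·3 + 37·2 + 5·3 + 14·4 + 40·3 + 8·2 + 20·4 = 409
Priya: 16·4 + 37·1 + 5·2 + 14·3 + 40·4 + 8·3 + 20·1 = 357
Ivan has the highest Borda score (409).

Ivan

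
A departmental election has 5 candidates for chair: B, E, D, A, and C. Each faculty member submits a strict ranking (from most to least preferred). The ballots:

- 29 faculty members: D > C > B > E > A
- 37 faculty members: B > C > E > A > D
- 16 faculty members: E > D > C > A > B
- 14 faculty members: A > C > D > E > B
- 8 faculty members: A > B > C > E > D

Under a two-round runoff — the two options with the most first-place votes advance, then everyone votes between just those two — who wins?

D

Round 1 first-place votes: B 37, E 16, D 29, A 22, C 0.
B and D advance.
Runoff: B is preferred to D by 45 voters; D by 59.
D wins the runoff.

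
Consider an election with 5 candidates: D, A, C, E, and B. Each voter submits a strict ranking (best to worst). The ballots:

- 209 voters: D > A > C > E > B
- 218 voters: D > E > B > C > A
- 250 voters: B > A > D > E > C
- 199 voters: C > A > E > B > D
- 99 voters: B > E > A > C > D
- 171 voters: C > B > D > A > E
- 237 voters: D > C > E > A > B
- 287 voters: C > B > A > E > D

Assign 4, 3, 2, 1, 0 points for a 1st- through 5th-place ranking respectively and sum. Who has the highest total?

D: 209·4 + 218·4 + 250·2 + 199·0 + 99·0 + 171·2 + 237·4 + 287·0 = 3498
A: 209·3 + 218·0 + 250·3 + 199·3 + 99·2 + 171·1 + 237·1 + 287·2 = 3154
C: 209·2 + 218·1 + 250·0 + 199·4 + 99·1 + 171·4 + 237·3 + 287·4 = 4074
E: 209·1 + 218·3 + 250·1 + 199·2 + 99·3 + 171·0 + 237·2 + 287·1 = 2569
B: 209·0 + 218·2 + 250·4 + 199·1 + 99·4 + 171·3 + 237·0 + 287·3 = 3405
C has the highest Borda score (4074).

C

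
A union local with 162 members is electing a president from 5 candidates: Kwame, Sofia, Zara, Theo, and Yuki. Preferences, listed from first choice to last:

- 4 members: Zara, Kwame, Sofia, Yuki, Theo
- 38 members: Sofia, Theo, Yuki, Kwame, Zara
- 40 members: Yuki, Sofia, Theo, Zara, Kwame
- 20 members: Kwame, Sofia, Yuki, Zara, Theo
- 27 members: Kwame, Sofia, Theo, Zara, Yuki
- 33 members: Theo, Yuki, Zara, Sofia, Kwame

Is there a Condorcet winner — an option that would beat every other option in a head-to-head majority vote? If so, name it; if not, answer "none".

Sofia vs Kwame: 111–51 for Sofia.
Sofia vs Zara: 125–37 for Sofia.
Sofia vs Theo: 129–33 for Sofia.
Sofia vs Yuki: 89–73 for Sofia.
Sofia beats every other option head-to-head.

Sofia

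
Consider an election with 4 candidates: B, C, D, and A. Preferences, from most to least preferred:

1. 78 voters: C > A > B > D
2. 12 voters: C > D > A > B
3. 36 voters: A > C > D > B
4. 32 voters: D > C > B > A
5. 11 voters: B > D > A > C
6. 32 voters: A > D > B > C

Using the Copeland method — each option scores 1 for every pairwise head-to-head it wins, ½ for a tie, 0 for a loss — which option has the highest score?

B: loses to C, D, and A → score 0.
C: beats B, D, and A → score 3.
D: beats B; loses to C and A → score 1.
A: beats B and D; loses to C → score 2.
C has the best pairwise record.

C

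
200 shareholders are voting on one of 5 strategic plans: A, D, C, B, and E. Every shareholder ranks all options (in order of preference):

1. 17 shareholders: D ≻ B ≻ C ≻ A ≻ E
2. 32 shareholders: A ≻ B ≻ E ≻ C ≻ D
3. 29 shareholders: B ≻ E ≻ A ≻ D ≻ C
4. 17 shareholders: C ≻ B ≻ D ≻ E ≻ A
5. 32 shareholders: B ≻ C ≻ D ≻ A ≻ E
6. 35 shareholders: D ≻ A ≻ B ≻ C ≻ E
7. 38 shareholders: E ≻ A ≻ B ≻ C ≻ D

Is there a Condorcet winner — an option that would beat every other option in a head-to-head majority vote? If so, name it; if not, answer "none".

none

Checking pairwise contests:
D beats A 101–99.
C beats D 119–81.
A beats C 134–66.
A beats B 105–95.
A beats E 116–84.
Every option loses at least one head-to-head, so there is no Condorcet winner.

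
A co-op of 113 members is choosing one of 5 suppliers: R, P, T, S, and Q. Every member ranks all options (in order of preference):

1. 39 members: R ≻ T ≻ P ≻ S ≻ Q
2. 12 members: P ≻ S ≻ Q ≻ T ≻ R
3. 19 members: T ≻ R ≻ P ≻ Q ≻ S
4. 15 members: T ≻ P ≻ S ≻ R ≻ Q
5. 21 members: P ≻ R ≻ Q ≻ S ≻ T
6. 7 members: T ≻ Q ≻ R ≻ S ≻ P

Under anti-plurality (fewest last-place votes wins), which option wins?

P

Last-place votes: R 12, P 7, T 21, S 19, Q 54.
P is ranked last by the fewest voters, so P wins.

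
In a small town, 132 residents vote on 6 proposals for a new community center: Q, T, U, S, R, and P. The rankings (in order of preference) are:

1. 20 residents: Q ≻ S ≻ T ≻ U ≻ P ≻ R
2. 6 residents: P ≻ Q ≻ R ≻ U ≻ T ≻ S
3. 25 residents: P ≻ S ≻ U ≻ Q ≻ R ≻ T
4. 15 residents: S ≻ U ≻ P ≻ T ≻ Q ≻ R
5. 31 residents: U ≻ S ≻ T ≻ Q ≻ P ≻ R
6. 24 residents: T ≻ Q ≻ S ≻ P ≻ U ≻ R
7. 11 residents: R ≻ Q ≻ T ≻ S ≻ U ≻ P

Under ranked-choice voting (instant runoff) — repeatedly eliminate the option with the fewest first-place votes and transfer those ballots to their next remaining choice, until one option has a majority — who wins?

U

Round 1: Q 20, T 24, U 31, S 15, R 11, P 31. Eliminate R.
Round 2: Q 31, T 24, U 31, S 15, P 31. Eliminate S.
Round 3: Q 31, T 24, U 46, P 31. Eliminate T.
Round 4: Q 55, U 46, P 31. Eliminate P.
Round 5: Q 61, U 71. U has a majority.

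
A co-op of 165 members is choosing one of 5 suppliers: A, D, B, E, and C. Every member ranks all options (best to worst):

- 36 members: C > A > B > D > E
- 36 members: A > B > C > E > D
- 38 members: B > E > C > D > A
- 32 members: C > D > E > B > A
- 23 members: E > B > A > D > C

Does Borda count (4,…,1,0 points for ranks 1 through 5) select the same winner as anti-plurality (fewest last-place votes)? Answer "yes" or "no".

Borda — scores: A 298, D 193, B 433, E 306, C 420. Winner: B.
Anti-plurality — last-place votes: A 70, D 36, B 0, E 36, C 23. Winner: B.
The two methods agree.

yes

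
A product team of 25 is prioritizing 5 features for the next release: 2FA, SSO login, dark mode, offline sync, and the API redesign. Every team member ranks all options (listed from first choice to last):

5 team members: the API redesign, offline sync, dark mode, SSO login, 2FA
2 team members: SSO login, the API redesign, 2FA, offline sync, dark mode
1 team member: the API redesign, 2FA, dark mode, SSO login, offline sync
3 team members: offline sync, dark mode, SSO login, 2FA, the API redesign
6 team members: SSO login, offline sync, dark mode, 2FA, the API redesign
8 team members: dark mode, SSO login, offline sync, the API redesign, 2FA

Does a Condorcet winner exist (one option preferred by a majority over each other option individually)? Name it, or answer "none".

Checking pairwise contests:
SSO login beats 2FA 24–1.
dark mode beats SSO login 17–8.
offline sync beats dark mode 16–9.
SSO login beats offline sync 17–8.
SSO login beats the API redesign 19–6.
Every option loses at least one head-to-head, so there is no Condorcet winner.

none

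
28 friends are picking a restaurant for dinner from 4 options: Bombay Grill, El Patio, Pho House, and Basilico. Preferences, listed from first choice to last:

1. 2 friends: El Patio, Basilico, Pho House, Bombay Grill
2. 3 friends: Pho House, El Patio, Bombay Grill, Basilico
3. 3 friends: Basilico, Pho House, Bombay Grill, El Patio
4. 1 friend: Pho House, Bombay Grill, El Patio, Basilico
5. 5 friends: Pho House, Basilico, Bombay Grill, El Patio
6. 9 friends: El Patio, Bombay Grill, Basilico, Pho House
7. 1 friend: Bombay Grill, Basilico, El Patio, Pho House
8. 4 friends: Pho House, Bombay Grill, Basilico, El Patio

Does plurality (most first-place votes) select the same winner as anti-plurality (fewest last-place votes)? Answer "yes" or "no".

Plurality — first-place votes: Bombay Grill 1, El Patio 11, Pho House 13, Basilico 3. Winner: Pho House.
Anti-plurality — last-place votes: Bombay Grill 2, El Patio 12, Pho House 10, Basilico 4. Winner: Bombay Grill.
The two methods disagree.

no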